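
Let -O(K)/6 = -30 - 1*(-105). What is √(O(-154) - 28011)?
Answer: I*√28461 ≈ 168.7*I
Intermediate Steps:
O(K) = -450 (O(K) = -6*(-30 - 1*(-105)) = -6*(-30 + 105) = -6*75 = -450)
√(O(-154) - 28011) = √(-450 - 28011) = √(-28461) = I*√28461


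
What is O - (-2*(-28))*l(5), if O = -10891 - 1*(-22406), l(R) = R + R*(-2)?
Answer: 11795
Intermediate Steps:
l(R) = -R (l(R) = R - 2*R = -R)
O = 11515 (O = -10891 + 22406 = 11515)
O - (-2*(-28))*l(5) = 11515 - (-2*(-28))*(-1*5) = 11515 - 56*(-5) = 11515 - 1*(-280) = 11515 + 280 = 11795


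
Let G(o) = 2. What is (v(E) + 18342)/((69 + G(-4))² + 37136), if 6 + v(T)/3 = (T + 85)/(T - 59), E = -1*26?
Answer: 519121/1195015 ≈ 0.43441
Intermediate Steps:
E = -26
v(T) = -18 + 3*(85 + T)/(-59 + T) (v(T) = -18 + 3*((T + 85)/(T - 59)) = -18 + 3*((85 + T)/(-59 + T)) = -18 + 3*(85 + T)/(-59 + T))
(v(E) + 18342)/((69 + G(-4))² + 37136) = (3*(439 - 5*(-26))/(-59 - 26) + 18342)/((69 + 2)² + 37136) = (3*(439 + 130)/(-85) + 18342)/(71² + 37136) = (3*(-1/85)*569 + 18342)/(5041 + 37136) = (-1707/85 + 18342)/42177 = (1557363/85)*(1/42177) = 519121/1195015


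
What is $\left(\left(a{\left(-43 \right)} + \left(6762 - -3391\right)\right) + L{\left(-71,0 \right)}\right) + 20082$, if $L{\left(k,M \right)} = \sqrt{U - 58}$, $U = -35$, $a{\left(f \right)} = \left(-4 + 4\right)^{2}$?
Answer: $30235 + i \sqrt{93} \approx 30235.0 + 9.6436 i$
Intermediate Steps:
$a{\left(f \right)} = 0$ ($a{\left(f \right)} = 0^{2} = 0$)
$L{\left(k,M \right)} = i \sqrt{93}$ ($L{\left(k,M \right)} = \sqrt{-35 - 58} = \sqrt{-93} = i \sqrt{93}$)
$\left(\left(a{\left(-43 \right)} + \left(6762 - -3391\right)\right) + L{\left(-71,0 \right)}\right) + 20082 = \left(\left(0 + \left(6762 - -3391\right)\right) + i \sqrt{93}\right) + 20082 = \left(\left(0 + \left(6762 + 3391\right)\right) + i \sqrt{93}\right) + 20082 = \left(\left(0 + 10153\right) + i \sqrt{93}\right) + 20082 = \left(10153 + i \sqrt{93}\right) + 20082 = 30235 + i \sqrt{93}$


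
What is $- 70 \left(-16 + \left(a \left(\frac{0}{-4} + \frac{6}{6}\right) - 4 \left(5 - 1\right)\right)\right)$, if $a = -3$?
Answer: $2450$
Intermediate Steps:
$- 70 \left(-16 + \left(a \left(\frac{0}{-4} + \frac{6}{6}\right) - 4 \left(5 - 1\right)\right)\right) = - 70 \left(-16 - \left(3 \left(\frac{0}{-4} + \frac{6}{6}\right) + 4 \left(5 - 1\right)\right)\right) = - 70 \left(-16 - \left(16 + 3 \left(0 \left(- \frac{1}{4}\right) + 6 \cdot \frac{1}{6}\right)\right)\right) = - 70 \left(-16 - \left(16 + 3 \left(0 + 1\right)\right)\right) = - 70 \left(-16 - 19\right) = \left(-70\right) \left(-35\right) = 2450$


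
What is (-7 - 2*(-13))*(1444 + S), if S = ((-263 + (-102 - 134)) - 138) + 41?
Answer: 16112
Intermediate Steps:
S = -596 (S = ((-263 - 236) - 138) + 41 = (-499 - 138) + 41 = -637 + 41 = -596)
(-7 - 2*(-13))*(1444 + S) = (-7 - 2*(-13))*(1444 - 596) = (-7 + 26)*848 = 19*848 = 16112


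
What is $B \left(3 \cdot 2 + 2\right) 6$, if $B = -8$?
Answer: $-384$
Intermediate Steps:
$B \left(3 \cdot 2 + 2\right) 6 = - 8 \left(3 \cdot 2 + 2\right) 6 = - 8 \left(6 + 2\right) 6 = \left(-8\right) 8 \cdot 6 = \left(-64\right) 6 = -384$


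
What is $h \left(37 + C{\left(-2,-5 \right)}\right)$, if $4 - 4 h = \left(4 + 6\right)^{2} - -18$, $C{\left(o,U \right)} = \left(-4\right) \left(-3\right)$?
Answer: $- \frac{2793}{2} \approx -1396.5$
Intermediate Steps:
$C{\left(o,U \right)} = 12$
$h = - \frac{57}{2}$ ($h = 1 - \frac{\left(4 + 6\right)^{2} - -18}{4} = 1 - \frac{10^{2} + 18}{4} = 1 - \frac{100 + 18}{4} = 1 - \frac{59}{2} = - \frac{57}{2} \approx -28.5$)
$h \left(37 + C{\left(-2,-5 \right)}\right) = - \frac{57 \left(37 + 12\right)}{2} = \left(- \frac{57}{2}\right) 49 = - \frac{2793}{2}$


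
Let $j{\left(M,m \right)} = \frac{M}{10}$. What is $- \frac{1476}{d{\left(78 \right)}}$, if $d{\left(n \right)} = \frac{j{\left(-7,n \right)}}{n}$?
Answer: $\frac{1151280}{7} \approx 1.6447 \cdot 10^{5}$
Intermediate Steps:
$j{\left(M,m \right)} = \frac{M}{10}$ ($j{\left(M,m \right)} = M \frac{1}{10} = \frac{M}{10}$)
$d{\left(n \right)} = - \frac{7}{10 n}$ ($d{\left(n \right)} = \frac{\frac{1}{10} \left(-7\right)}{n} = - \frac{7}{10 n}$)
$- \frac{1476}{d{\left(78 \right)}} = - \frac{1476}{\left(- \frac{7}{10}\right) \frac{1}{78}} = - \frac{1476}{- \frac{7}{780}} = \left(-1476\right) \left(- \frac{780}{7}\right) = \frac{1151280}{7}$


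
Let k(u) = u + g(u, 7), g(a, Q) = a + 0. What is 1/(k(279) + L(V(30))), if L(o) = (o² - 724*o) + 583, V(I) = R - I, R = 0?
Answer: 1/23761 ≈ 4.2086e-5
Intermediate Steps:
g(a, Q) = a
V(I) = -I (V(I) = 0 - I = -I)
L(o) = 583 + o² - 724*o
k(u) = 2*u (k(u) = u + u = 2*u)
1/(k(279) + L(V(30))) = 1/(2*279 + (583 + (-1*30)² - (-724)*30)) = 1/(558 + (583 + (-30)² - 724*(-30))) = 1/(558 + (583 + 900 + 21720)) = 1/(558 + 23203) = 1/23761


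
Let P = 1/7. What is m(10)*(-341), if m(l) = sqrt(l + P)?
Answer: -341*sqrt(497)/7 ≈ -1086.0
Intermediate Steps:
P = 1/7 ≈ 0.14286
m(l) = sqrt(1/7 + l) (m(l) = sqrt(l + 1/7) = sqrt(1/7 + l))
m(10)*(-341) = (sqrt(7 + 49*10)/7)*(-341) = (sqrt(7 + 490)/7)*(-341) = (sqrt(497)/7)*(-341) = -341*sqrt(497)/7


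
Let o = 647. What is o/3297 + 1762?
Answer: 5809961/3297 ≈ 1762.2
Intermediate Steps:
o/3297 + 1762 = 647/3297 + 1762 = 5809961/3297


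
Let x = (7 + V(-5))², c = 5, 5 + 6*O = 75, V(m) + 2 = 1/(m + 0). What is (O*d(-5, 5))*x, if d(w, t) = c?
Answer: 1344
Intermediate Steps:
V(m) = -2 + 1/m (V(m) = -2 + 1/(m + 0) = -2 + 1/m)
O = 35/3 (O = -⅚ + (⅙)*75 = -⅚ + 25/2 = 35/3 ≈ 11.667)
d(w, t) = 5
x = 576/25 (x = (7 + (-2 + 1/(-5)))² = (7 + (-2 - ⅕))² = (7 - 11/5)² = (24/5)² = 576/25 ≈ 23.040)
(O*d(-5, 5))*x = ((35/3)*5)*(576/25) = (175/3)*(576/25) = 1344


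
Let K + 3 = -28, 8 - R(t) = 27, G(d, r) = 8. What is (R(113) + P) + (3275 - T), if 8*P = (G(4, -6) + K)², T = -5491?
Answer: 70505/8 ≈ 8813.1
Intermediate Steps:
R(t) = -19 (R(t) = 8 - 1*27 = 8 - 27 = -19)
K = -31 (K = -3 - 28 = -31)
P = 529/8 (P = (8 - 31)²/8 = (⅛)*(-23)² = (⅛)*529 = 529/8 ≈ 66.125)
(R(113) + P) + (3275 - T) = (-19 + 529/8) + (3275 - 1*(-5491)) = 377/8 + (3275 + 5491) = 377/8 + 8766 = 70505/8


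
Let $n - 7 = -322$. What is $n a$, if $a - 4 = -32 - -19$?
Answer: $2835$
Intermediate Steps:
$a = -9$ ($a = 4 - 13 = -9$)
$n = -315$ ($n = 7 - 322 = -315$)
$n a = \left(-315\right) \left(-9\right) = 2835$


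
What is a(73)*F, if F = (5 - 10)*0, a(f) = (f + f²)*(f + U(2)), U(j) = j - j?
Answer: 0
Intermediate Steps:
U(j) = 0
a(f) = f*(f + f²) (a(f) = (f + f²)*(f + 0) = (f + f²)*f = f*(f + f²))
F = 0 (F = -5*0 = 0)
a(73)*F = (73²*(1 + 73))*0 = (5329*74)*0 = 394346*0 = 0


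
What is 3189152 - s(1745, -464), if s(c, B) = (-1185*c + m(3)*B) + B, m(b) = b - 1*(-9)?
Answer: 5263009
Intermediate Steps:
m(b) = 9 + b (m(b) = b + 9 = 9 + b)
s(c, B) = -1185*c + 13*B (s(c, B) = (-1185*c + (9 + 3)*B) + B = (-1185*c + 12*B) + B = -1185*c + 13*B)
3189152 - s(1745, -464) = 3189152 - (-1185*1745 + 13*(-464)) = 3189152 - (-2067825 - 6032) = 3189152 - 1*(-2073857) = 3189152 + 2073857 = 5263009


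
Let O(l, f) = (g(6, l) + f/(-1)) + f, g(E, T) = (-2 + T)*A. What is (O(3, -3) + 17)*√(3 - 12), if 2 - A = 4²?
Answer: 9*I ≈ 9.0*I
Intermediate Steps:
A = -14 (A = 2 - 1*4² = 2 - 1*16 = 2 - 16 = -14)
g(E, T) = 28 - 14*T (g(E, T) = (-2 + T)*(-14) = 28 - 14*T)
O(l, f) = 28 - 14*l (O(l, f) = ((28 - 14*l) + f/(-1)) + f = ((28 - 14*l) + f*(-1)) + f = ((28 - 14*l) - f) + f = (28 - f - 14*l) + f = 28 - 14*l)
(O(3, -3) + 17)*√(3 - 12) = ((28 - 14*3) + 17)*√(3 - 12) = ((28 - 42) + 17)*√(-9) = (-14 + 17)*(3*I) = 3*(3*I) = 9*I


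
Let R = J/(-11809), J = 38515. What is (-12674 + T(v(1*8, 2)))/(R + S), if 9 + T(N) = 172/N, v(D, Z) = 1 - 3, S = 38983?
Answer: -150789121/460311732 ≈ -0.32758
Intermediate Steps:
R = -38515/11809 (R = 38515/(-11809) = 38515*(-1/11809) = -38515/11809 ≈ -3.2615)
v(D, Z) = -2
T(N) = -9 + 172/N
(-12674 + T(v(1*8, 2)))/(R + S) = (-12674 + (-9 + 172/(-2)))/(-38515/11809 + 38983) = (-12674 + (-9 + 172*(-½)))/(460311732/11809) = (-12674 + (-9 - 86))*(11809/460311732) = (-12674 - 95)*(11809/460311732) = -12769*11809/460311732 = -150789121/460311732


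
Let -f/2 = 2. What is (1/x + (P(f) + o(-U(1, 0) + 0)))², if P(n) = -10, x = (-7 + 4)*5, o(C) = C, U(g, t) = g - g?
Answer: 22801/225 ≈ 101.34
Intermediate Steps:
f = -4 (f = -2*2 = -4)
U(g, t) = 0
x = -15 (x = -3*5 = -15)
(1/x + (P(f) + o(-U(1, 0) + 0)))² = (1/(-15) + (-10 + (-1*0 + 0)))² = (-1/15 + (-10 + (0 + 0)))² = (-1/15 + (-10 + 0))² = (-1/15 - 10)² = (-151/15)² = 22801/225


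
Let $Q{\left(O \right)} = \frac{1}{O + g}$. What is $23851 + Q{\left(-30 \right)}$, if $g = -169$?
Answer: $\frac{4746348}{199} \approx 23851.0$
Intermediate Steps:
$Q{\left(O \right)} = \frac{1}{-169 + O}$ ($Q{\left(O \right)} = \frac{1}{O - 169} = \frac{1}{-169 + O}$)
$23851 + Q{\left(-30 \right)} = 23851 + \frac{1}{-169 - 30} = 23851 + \frac{1}{-199} = 23851 - \frac{1}{199} = \frac{4746348}{199}$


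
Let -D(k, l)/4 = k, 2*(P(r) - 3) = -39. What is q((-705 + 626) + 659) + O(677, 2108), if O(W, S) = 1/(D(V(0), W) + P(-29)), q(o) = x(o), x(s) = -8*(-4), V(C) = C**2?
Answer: 1054/33 ≈ 31.939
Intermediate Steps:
x(s) = 32
P(r) = -33/2 (P(r) = 3 + (1/2)*(-39) = 3 - 39/2 = -33/2)
D(k, l) = -4*k
q(o) = 32
O(W, S) = -2/33 (O(W, S) = 1/(-4*0**2 - 33/2) = 1/(-4*0 - 33/2) = 1/(0 - 33/2) = 1/(-33/2) = -2/33)
q((-705 + 626) + 659) + O(677, 2108) = 32 - 2/33 = 1054/33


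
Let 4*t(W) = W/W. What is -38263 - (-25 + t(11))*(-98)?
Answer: -81377/2 ≈ -40689.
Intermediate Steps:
t(W) = ¼ (t(W) = (W/W)/4 = (¼)*1 = ¼)
-38263 - (-25 + t(11))*(-98) = -38263 - (-25 + ¼)*(-98) = -38263 - (-99)*(-98)/4 = -38263 - 1*4851/2 = -38263 - 4851/2 = -81377/2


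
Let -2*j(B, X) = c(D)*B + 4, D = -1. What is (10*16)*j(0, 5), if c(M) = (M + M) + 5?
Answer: -320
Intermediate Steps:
c(M) = 5 + 2*M (c(M) = 2*M + 5 = 5 + 2*M)
j(B, X) = -2 - 3*B/2 (j(B, X) = -((5 + 2*(-1))*B + 4)/2 = -((5 - 2)*B + 4)/2 = -(3*B + 4)/2 = -(4 + 3*B)/2 = -2 - 3*B/2)
(10*16)*j(0, 5) = (10*16)*(-2 - 3/2*0) = 160*(-2 + 0) = 160*(-2) = -320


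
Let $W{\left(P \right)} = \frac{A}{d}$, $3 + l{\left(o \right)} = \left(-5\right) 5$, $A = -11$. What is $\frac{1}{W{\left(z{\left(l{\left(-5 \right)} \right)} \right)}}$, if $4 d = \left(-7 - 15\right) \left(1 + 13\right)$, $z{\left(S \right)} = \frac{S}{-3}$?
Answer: $7$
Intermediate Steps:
$l{\left(o \right)} = -28$ ($l{\left(o \right)} = -3 - 25 = -28$)
$z{\left(S \right)} = - \frac{S}{3}$ ($z{\left(S \right)} = S \left(- \frac{1}{3}\right) = - \frac{S}{3}$)
$d = -77$ ($d = \frac{\left(-7 - 15\right) \left(1 + 13\right)}{4} = \frac{\left(-22\right) 14}{4} = \frac{1}{4} \left(-308\right) = -77$)
$W{\left(P \right)} = \frac{1}{7}$ ($W{\left(P \right)} = - \frac{11}{-77} = \left(-11\right) \left(- \frac{1}{77}\right) = \frac{1}{7}$)
$\frac{1}{W{\left(z{\left(l{\left(-5 \right)} \right)} \right)}} = \frac{1}{\frac{1}{7}} = 7$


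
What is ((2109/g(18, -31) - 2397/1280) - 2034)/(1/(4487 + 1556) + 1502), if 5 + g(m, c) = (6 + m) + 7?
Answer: -65520544641/50344802560 ≈ -1.3014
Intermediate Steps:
g(m, c) = 8 + m (g(m, c) = -5 + ((6 + m) + 7) = -5 + (13 + m) = 8 + m)
((2109/g(18, -31) - 2397/1280) - 2034)/(1/(4487 + 1556) + 1502) = ((2109/(8 + 18) - 2397/1280) - 2034)/(1/(4487 + 1556) + 1502) = ((2109/26 - 2397*1/1280) - 2034)/(1/6043 + 1502) = ((2109*(1/26) - 2397/1280) - 2034)/(1/6043 + 1502) = ((2109/26 - 2397/1280) - 2034)/(9076587/6043) = (1318599/16640 - 2034)*(6043/9076587) = -32527161/16640*6043/9076587 = -65520544641/50344802560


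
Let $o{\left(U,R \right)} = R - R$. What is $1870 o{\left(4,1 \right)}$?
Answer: $0$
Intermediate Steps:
$o{\left(U,R \right)} = 0$
$1870 o{\left(4,1 \right)} = 1870 \cdot 0 = 0$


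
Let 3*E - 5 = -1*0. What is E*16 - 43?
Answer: -49/3 ≈ -16.333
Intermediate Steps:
E = 5/3 (E = 5/3 + (-1*0)/3 = 5/3 + (⅓)*0 = 5/3 + 0 = 5/3 ≈ 1.6667)
E*16 - 43 = (5/3)*16 - 43 = 80/3 - 43 = -49/3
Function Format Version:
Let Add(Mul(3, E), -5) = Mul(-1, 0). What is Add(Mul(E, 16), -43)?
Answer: Rational(-49, 3) ≈ -16.333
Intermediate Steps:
E = Rational(5, 3) (E = Add(Rational(5, 3), Mul(Rational(1, 3), Mul(-1, 0))) = Add(Rational(5, 3), Mul(Rational(1, 3), 0)) = Add(Rational(5, 3), 0) = Rational(5, 3) ≈ 1.6667)
Add(Mul(E, 16), -43) = Add(Mul(Rational(5, 3), 16), -43) = Add(Rational(80, 3), -43) = Rational(-49, 3)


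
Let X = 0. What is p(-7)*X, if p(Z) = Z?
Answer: 0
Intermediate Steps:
p(-7)*X = -7*0 = 0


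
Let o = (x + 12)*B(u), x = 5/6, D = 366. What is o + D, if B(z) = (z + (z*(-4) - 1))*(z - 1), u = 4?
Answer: -269/2 ≈ -134.50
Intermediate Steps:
x = 5/6 (x = 5*(1/6) = 5/6 ≈ 0.83333)
B(z) = (-1 + z)*(-1 - 3*z) (B(z) = (z + (-4*z - 1))*(-1 + z) = (z + (-1 - 4*z))*(-1 + z) = (-1 - 3*z)*(-1 + z) = (-1 + z)*(-1 - 3*z))
o = -1001/2 (o = (5/6 + 12)*(1 - 3*4**2 + 2*4) = 77*(1 - 3*16 + 8)/6 = 77*(1 - 48 + 8)/6 = (77/6)*(-39) = -1001/2 ≈ -500.50)
o + D = -1001/2 + 366 = -269/2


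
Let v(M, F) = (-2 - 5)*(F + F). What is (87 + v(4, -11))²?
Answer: 58081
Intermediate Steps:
v(M, F) = -14*F
(87 + v(4, -11))² = (87 - 14*(-11))² = (87 + 154)² = 241² = 58081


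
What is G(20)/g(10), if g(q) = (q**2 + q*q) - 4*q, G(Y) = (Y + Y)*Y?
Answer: 5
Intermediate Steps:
G(Y) = 2*Y**2 (G(Y) = (2*Y)*Y = 2*Y**2)
g(q) = -4*q + 2*q**2 (g(q) = (q**2 + q**2) - 4*q = 2*q**2 - 4*q = -4*q + 2*q**2)
G(20)/g(10) = (2*20**2)/((2*10*(-2 + 10))) = (2*400)/((2*10*8)) = 800/160 = 800*(1/160) = 5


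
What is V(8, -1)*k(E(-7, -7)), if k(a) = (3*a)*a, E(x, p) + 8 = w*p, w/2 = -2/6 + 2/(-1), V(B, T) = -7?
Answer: -38332/3 ≈ -12777.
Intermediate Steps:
w = -14/3 (w = 2*(-2/6 + 2/(-1)) = 2*(-2*⅙ + 2*(-1)) = 2*(-⅓ - 2) = 2*(-7/3) = -14/3 ≈ -4.6667)
E(x, p) = -8 - 14*p/3
k(a) = 3*a²
V(8, -1)*k(E(-7, -7)) = -21*(-8 - 14/3*(-7))² = -21*(-8 + 98/3)² = -21*(74/3)² = -21*5476/9 = -7*5476/3 = -38332/3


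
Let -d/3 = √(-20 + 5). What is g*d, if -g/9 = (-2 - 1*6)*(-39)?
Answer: 8424*I*√15 ≈ 32626.0*I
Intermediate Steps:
g = -2808 (g = -9*(-2 - 1*6)*(-39) = -9*(-2 - 6)*(-39) = -(-72)*(-39) = -9*312 = -2808)
d = -3*I*√15 (d = -3*√(-20 + 5) = -3*I*√15 ≈ -11.619*I)
g*d = -(-8424)*I*√15 = 8424*I*√15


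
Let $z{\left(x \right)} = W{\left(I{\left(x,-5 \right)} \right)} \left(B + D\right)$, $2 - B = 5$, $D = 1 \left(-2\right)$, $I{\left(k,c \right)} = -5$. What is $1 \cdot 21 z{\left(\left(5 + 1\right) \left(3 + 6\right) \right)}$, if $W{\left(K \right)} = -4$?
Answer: $420$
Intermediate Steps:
$D = -2$
$B = -3$ ($B = 2 - 5 = -3$)
$z{\left(x \right)} = 20$ ($z{\left(x \right)} = - 4 \left(-3 - 2\right) = \left(-4\right) \left(-5\right) = 20$)
$1 \cdot 21 z{\left(\left(5 + 1\right) \left(3 + 6\right) \right)} = 1 \cdot 21 \cdot 20 = 21 \cdot 20 = 420$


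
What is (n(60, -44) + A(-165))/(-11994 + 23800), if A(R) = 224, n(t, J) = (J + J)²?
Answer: 3984/5903 ≈ 0.67491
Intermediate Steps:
n(t, J) = 4*J² (n(t, J) = (2*J)² = 4*J²)
(n(60, -44) + A(-165))/(-11994 + 23800) = (4*(-44)² + 224)/(-11994 + 23800) = (4*1936 + 224)/11806 = (7744 + 224)*(1/11806) = 7968*(1/11806) = 3984/5903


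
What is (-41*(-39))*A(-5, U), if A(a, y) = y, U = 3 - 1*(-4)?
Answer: 11193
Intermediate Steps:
U = 7 (U = 3 + 4 = 7)
(-41*(-39))*A(-5, U) = -41*(-39)*7 = 1599*7 = 11193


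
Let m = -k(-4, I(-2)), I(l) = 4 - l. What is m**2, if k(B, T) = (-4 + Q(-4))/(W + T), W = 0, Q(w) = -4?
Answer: 16/9 ≈ 1.7778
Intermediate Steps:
k(B, T) = -8/T (k(B, T) = (-4 - 4)/(0 + T) = -8/T)
m = 4/3 (m = -(-8)/(4 - 1*(-2)) = -(-8)/(4 + 2) = -(-8)/6 = -1*(-4/3) = 4/3 ≈ 1.3333)
m**2 = (4/3)**2 = 16/9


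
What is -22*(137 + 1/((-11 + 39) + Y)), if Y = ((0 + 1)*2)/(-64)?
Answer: -2698234/895 ≈ -3014.8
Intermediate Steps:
Y = -1/32 (Y = (1*2)*(-1/64) = 2*(-1/64) = -1/32 ≈ -0.031250)
-22*(137 + 1/((-11 + 39) + Y)) = -22*(137 + 1/((-11 + 39) - 1/32)) = -22*(137 + 1/(28 - 1/32)) = -22*(137 + 1/(895/32)) = -22*(137 + 32/895) = -22*122647/895 = -2698234/895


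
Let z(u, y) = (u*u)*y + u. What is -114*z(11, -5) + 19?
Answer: 67735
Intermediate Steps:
z(u, y) = u + y*u² (z(u, y) = u²*y + u = y*u² + u = u + y*u²)
-114*z(11, -5) + 19 = -1254*(1 + 11*(-5)) + 19 = -1254*(1 - 55) + 19 = -1254*(-54) + 19 = -114*(-594) + 19 = 67716 + 19 = 67735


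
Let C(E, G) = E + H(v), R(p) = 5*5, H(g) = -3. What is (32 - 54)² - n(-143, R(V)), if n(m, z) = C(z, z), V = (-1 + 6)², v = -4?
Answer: 462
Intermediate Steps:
V = 25 (V = 5² = 25)
R(p) = 25
C(E, G) = -3 + E (C(E, G) = E - 3 = -3 + E)
n(m, z) = -3 + z
(32 - 54)² - n(-143, R(V)) = (32 - 54)² - (-3 + 25) = (-22)² - 1*22 = 484 - 22 = 462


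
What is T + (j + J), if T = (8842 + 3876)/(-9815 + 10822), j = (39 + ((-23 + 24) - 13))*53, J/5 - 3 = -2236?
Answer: -9789420/1007 ≈ -9721.4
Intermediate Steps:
J = -11165 (J = 15 + 5*(-2236) = 15 - 11180 = -11165)
j = 1431 (j = (39 + (1 - 13))*53 = (39 - 12)*53 = 27*53 = 1431)
T = 12718/1007 ≈ 12.630
T + (j + J) = 12718/1007 + (1431 - 11165) = 12718/1007 - 9734 = -9789420/1007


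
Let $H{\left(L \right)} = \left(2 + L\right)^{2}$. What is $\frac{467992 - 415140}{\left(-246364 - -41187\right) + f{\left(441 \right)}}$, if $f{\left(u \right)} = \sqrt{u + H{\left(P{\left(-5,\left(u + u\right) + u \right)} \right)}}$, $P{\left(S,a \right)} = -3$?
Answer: $- \frac{10844014804}{42097600887} - \frac{52852 \sqrt{442}}{42097600887} \approx -0.25762$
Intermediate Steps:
$f{\left(u \right)} = \sqrt{1 + u}$ ($f{\left(u \right)} = \sqrt{u + \left(2 - 3\right)^{2}} = \sqrt{u + \left(-1\right)^{2}} = \sqrt{u + 1} = \sqrt{1 + u}$)
$\frac{467992 - 415140}{\left(-246364 - -41187\right) + f{\left(441 \right)}} = \frac{467992 - 415140}{\left(-246364 - -41187\right) + \sqrt{1 + 441}} = \frac{52852}{\left(-246364 + 41187\right) + \sqrt{442}} = \frac{52852}{-205177 + \sqrt{442}}$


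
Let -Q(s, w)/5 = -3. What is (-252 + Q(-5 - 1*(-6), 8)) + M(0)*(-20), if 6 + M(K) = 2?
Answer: -157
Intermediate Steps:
M(K) = -4 (M(K) = -6 + 2 = -4)
Q(s, w) = 15 (Q(s, w) = -5*(-3) = 15)
(-252 + Q(-5 - 1*(-6), 8)) + M(0)*(-20) = (-252 + 15) - 4*(-20) = -237 + 80 = -157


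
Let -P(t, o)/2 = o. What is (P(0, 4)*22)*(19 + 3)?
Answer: -3872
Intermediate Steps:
P(t, o) = -2*o
(P(0, 4)*22)*(19 + 3) = (-2*4*22)*(19 + 3) = -8*22*22 = -176*22 = -3872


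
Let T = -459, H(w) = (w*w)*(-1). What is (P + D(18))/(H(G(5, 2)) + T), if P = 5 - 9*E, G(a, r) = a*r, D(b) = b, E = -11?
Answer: -122/559 ≈ -0.21825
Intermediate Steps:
H(w) = -w² (H(w) = w²*(-1) = -w²)
P = 104 (P = 5 - 9*(-11) = 5 + 99 = 104)
(P + D(18))/(H(G(5, 2)) + T) = (104 + 18)/(-(5*2)² - 459) = 122/(-1*10² - 459) = 122/(-1*100 - 459) = 122/(-100 - 459) = 122/(-559) = 122*(-1/559) = -122/559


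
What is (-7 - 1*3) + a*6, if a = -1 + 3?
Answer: 2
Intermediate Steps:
a = 2
(-7 - 1*3) + a*6 = (-7 - 1*3) + 2*6 = (-7 - 3) + 12 = -10 + 12 = 2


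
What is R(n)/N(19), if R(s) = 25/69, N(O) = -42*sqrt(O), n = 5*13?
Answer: -25*sqrt(19)/55062 ≈ -0.0019791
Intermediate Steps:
n = 65
R(s) = 25/69 (R(s) = 25*(1/69) = 25/69)
R(n)/N(19) = 25/(69*((-42*sqrt(19)))) = 25*(-sqrt(19)/798)/69 = -25*sqrt(19)/55062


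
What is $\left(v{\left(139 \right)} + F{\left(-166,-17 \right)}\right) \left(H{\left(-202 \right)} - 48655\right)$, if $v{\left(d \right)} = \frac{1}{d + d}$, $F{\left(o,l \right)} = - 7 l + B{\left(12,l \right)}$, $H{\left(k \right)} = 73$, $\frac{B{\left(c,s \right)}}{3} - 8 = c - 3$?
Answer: $- \frac{1148016951}{139} \approx -8.2591 \cdot 10^{6}$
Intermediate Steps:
$B{\left(c,s \right)} = 15 + 3 c$ ($B{\left(c,s \right)} = 24 + 3 \left(c - 3\right) = 24 + 3 \left(-3 + c\right) = 24 + \left(-9 + 3 c\right) = 15 + 3 c$)
$F{\left(o,l \right)} = 51 - 7 l$ ($F{\left(o,l \right)} = - 7 l + \left(15 + 3 \cdot 12\right) = - 7 l + \left(15 + 36\right) = - 7 l + 51 = 51 - 7 l$)
$v{\left(d \right)} = \frac{1}{2 d}$
$\left(v{\left(139 \right)} + F{\left(-166,-17 \right)}\right) \left(H{\left(-202 \right)} - 48655\right) = \left(\frac{1}{2 \cdot 139} + \left(51 - -119\right)\right) \left(73 - 48655\right) = \left(\frac{1}{2} \cdot \frac{1}{139} + \left(51 + 119\right)\right) \left(-48582\right) = \left(\frac{1}{278} + 170\right) \left(-48582\right) = \frac{47261}{278} \left(-48582\right) = - \frac{1148016951}{139}$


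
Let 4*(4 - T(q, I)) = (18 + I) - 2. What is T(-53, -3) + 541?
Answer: 2167/4 ≈ 541.75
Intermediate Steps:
T(q, I) = -I/4 (T(q, I) = 4 - ((18 + I) - 2)/4 = 4 - (16 + I)/4 = 4 + (-4 - I/4) = -I/4)
T(-53, -3) + 541 = -¼*(-3) + 541 = ¾ + 541 = 2167/4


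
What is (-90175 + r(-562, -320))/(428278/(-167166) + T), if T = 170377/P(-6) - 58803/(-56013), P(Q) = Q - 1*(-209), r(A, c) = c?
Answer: -28668578285833605/265407575374903 ≈ -108.02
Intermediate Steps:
P(Q) = 209 + Q (P(Q) = Q + 209 = 209 + Q)
T = 3185087970/3790213 (T = 170377/(209 - 6) - 58803/(-56013) = 170377/203 - 58803*(-1/56013) = 170377*(1/203) + 19601/18671 = 170377/203 + 19601/18671 = 3185087970/3790213 ≈ 840.35)
(-90175 + r(-562, -320))/(428278/(-167166) + T) = (-90175 - 320)/(428278/(-167166) + 3185087970/3790213) = -90495/(428278*(-1/167166) + 3185087970/3790213) = -90495/(-214139/83583 + 3185087970/3790213) = -90495/265407575374903/316797373179 = -90495*316797373179/265407575374903 = -28668578285833605/265407575374903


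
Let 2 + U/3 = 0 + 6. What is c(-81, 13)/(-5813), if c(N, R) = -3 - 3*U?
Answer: 39/5813 ≈ 0.0067091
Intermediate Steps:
U = 12 (U = -6 + 3*(0 + 6) = -6 + 3*6 = -6 + 18 = 12)
c(N, R) = -39 (c(N, R) = -3 - 3*12 = -3 - 36 = -39)
c(-81, 13)/(-5813) = -39/(-5813) = -39*(-1/5813) = 39/5813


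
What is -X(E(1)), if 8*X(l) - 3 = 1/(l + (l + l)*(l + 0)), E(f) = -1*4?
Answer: -85/224 ≈ -0.37946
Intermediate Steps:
E(f) = -4
X(l) = 3/8 + 1/(8*(l + 2*l²)) (X(l) = 3/8 + 1/(8*(l + (l + l)*(l + 0))) = 3/8 + 1/(8*(l + (2*l)*l)) = 3/8 + 1/(8*(l + 2*l²)))
-X(E(1)) = -(1 + 3*(-4) + 6*(-4)²)/(8*(-4)*(1 + 2*(-4))) = -(-1)*(1 - 12 + 6*16)/(8*4*(1 - 8)) = -(-1)*(1 - 12 + 96)/(8*4*(-7)) = -(-1)*(-1)*85/(8*4*7) = -1*85/224 = -85/224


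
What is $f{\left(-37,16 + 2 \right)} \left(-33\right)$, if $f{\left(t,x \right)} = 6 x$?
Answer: $-3564$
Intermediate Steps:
$f{\left(-37,16 + 2 \right)} \left(-33\right) = 6 \left(16 + 2\right) \left(-33\right) = 6 \cdot 18 \left(-33\right) = 108 \left(-33\right) = -3564$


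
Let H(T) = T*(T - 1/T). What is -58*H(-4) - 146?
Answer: -1016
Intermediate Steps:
-58*H(-4) - 146 = -58*(-1 + (-4)**2) - 146 = -58*(-1 + 16) - 146 = -58*15 - 146 = -870 - 146 = -1016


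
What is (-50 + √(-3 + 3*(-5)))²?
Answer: 2482 - 300*I*√2 ≈ 2482.0 - 424.26*I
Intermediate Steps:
(-50 + √(-3 + 3*(-5)))² = (-50 + √(-3 - 15))² = (-50 + √(-18))² = (-50 + 3*I*√2)²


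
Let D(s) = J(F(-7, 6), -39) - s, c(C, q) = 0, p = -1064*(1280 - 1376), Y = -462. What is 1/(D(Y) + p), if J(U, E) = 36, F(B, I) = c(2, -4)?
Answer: 1/102642 ≈ 9.7426e-6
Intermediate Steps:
p = 102144 (p = -1064*(-96) = 102144)
F(B, I) = 0
D(s) = 36 - s
1/(D(Y) + p) = 1/((36 - 1*(-462)) + 102144) = 1/((36 + 462) + 102144) = 1/(498 + 102144) = 1/102642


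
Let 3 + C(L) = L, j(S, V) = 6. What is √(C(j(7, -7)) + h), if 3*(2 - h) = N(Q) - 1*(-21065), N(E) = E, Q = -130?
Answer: 2*I*√15690/3 ≈ 83.506*I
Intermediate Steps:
C(L) = -3 + L
h = -20929/3 (h = 2 - (-130 - 1*(-21065))/3 = 2 - (-130 + 21065)/3 = 2 - ⅓*20935 = 2 - 20935/3 = -20929/3 ≈ -6976.3)
√(C(j(7, -7)) + h) = √((-3 + 6) - 20929/3) = √(3 - 20929/3) = √(-20920/3) = 2*I*√15690/3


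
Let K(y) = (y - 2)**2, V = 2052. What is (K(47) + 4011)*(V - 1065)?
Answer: 5957532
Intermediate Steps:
K(y) = (-2 + y)**2
(K(47) + 4011)*(V - 1065) = ((-2 + 47)**2 + 4011)*(2052 - 1065) = (45**2 + 4011)*987 = (2025 + 4011)*987 = 6036*987 = 5957532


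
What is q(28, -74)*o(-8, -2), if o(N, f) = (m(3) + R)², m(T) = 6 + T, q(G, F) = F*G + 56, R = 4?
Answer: -340704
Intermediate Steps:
q(G, F) = 56 + F*G
o(N, f) = 169 (o(N, f) = ((6 + 3) + 4)² = (9 + 4)² = 13² = 169)
q(28, -74)*o(-8, -2) = (56 - 74*28)*169 = (56 - 2072)*169 = -2016*169 = -340704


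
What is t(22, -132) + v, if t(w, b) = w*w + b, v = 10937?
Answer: 11289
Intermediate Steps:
t(w, b) = b + w² (t(w, b) = w² + b = b + w²)
t(22, -132) + v = (-132 + 22²) + 10937 = (-132 + 484) + 10937 = 352 + 10937 = 11289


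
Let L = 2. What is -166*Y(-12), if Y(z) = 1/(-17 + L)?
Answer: 166/15 ≈ 11.067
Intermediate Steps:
Y(z) = -1/15 (Y(z) = 1/(-17 + 2) = 1/(-15) = -1/15)
-166*Y(-12) = -166*(-1/15) = 166/15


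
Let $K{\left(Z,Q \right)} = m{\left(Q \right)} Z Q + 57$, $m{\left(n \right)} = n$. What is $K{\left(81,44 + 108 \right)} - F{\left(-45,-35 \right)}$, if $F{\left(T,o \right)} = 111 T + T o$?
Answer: $1874901$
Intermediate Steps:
$K{\left(Z,Q \right)} = 57 + Z Q^{2}$ ($K{\left(Z,Q \right)} = Q Z Q + 57 = Z Q^{2} + 57 = 57 + Z Q^{2}$)
$K{\left(81,44 + 108 \right)} - F{\left(-45,-35 \right)} = \left(57 + 81 \left(44 + 108\right)^{2}\right) - - 45 \left(111 - 35\right) = \left(57 + 81 \cdot 152^{2}\right) - \left(-45\right) 76 = \left(57 + 81 \cdot 23104\right) - -3420 = \left(57 + 1871424\right) + 3420 = 1871481 + 3420 = 1874901$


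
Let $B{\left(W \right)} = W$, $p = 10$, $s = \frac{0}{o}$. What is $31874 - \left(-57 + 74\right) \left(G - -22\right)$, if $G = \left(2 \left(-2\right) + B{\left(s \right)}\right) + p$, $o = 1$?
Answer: $31398$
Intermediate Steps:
$s = 0$ ($s = \frac{0}{1} = 0 \cdot 1 = 0$)
$G = 6$ ($G = \left(2 \left(-2\right) + 0\right) + 10 = \left(-4 + 0\right) + 10 = -4 + 10 = 6$)
$31874 - \left(-57 + 74\right) \left(G - -22\right) = 31874 - \left(-57 + 74\right) \left(6 - -22\right) = 31874 - 17 \left(6 + 22\right) = 31874 - 17 \cdot 28 = 31874 - 476 = 31398$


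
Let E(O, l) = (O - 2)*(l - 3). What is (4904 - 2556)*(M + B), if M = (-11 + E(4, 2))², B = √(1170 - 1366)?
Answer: 396812 + 32872*I ≈ 3.9681e+5 + 32872.0*I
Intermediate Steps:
B = 14*I (B = √(-196) = 14*I ≈ 14.0*I)
E(O, l) = (-3 + l)*(-2 + O) (E(O, l) = (-2 + O)*(-3 + l) = (-3 + l)*(-2 + O))
M = 169 (M = (-11 + (6 - 3*4 - 2*2 + 4*2))² = (-11 + (6 - 12 - 4 + 8))² = (-11 - 2)² = (-13)² = 169)
(4904 - 2556)*(M + B) = (4904 - 2556)*(169 + 14*I) = 2348*(169 + 14*I) = 396812 + 32872*I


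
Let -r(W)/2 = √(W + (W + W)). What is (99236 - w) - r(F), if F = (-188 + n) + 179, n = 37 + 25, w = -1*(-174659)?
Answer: -75423 + 2*√159 ≈ -75398.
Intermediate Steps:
w = 174659
n = 62
F = 53 (F = (-188 + 62) + 179 = -126 + 179 = 53)
r(W) = -2*√3*√W (r(W) = -2*√(W + (W + W)) = -2*√(W + 2*W) = -2*√3*√W)
(99236 - w) - r(F) = (99236 - 1*174659) - (-2)*√3*√53 = (99236 - 174659) - (-2)*√159 = -75423 + 2*√159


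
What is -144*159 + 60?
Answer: -22836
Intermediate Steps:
-144*159 + 60 = -22896 + 60 = -22836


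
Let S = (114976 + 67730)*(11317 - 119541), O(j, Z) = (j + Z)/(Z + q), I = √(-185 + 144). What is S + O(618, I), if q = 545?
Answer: (-19773174143*√41 + 10776379907862*I)/(√41 - 545*I) ≈ -1.9773e+10 - 0.125*I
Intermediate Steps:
I = I*√41 (I = √(-41) = I*√41 ≈ 6.4031*I)
O(j, Z) = (Z + j)/(545 + Z) (O(j, Z) = (j + Z)/(Z + 545) = (Z + j)/(545 + Z))
S = -19773174144 (S = 182706*(-108224) = -19773174144)
S + O(618, I) = -19773174144 + (I*√41 + 618)/(545 + I*√41) = -19773174144 + (618 + I*√41)/(545 + I*√41)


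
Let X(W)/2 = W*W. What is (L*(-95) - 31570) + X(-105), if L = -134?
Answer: 3210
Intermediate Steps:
X(W) = 2*W² (X(W) = 2*(W*W) = 2*W²)
(L*(-95) - 31570) + X(-105) = (-134*(-95) - 31570) + 2*(-105)² = (12730 - 31570) + 2*11025 = -18840 + 22050 = 3210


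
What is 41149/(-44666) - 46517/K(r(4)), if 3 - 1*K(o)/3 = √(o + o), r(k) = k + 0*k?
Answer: -2077769471/44666 - 93034*√2/3 ≈ -90375.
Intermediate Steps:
r(k) = k (r(k) = k + 0 = k)
K(o) = 9 - 3*√2*√o (K(o) = 9 - 3*√(o + o) = 9 - 3*√2*√o)
41149/(-44666) - 46517/K(r(4)) = 41149/(-44666) - 46517/(9 - 3*√2*√4) = 41149*(-1/44666) - 46517/(9 - 3*√2*2) = -41149/44666 - 46517/(9 - 6*√2)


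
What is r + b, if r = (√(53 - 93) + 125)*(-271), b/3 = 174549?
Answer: 489772 - 542*I*√10 ≈ 4.8977e+5 - 1714.0*I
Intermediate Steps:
b = 523647 (b = 3*174549 = 523647)
r = -33875 - 542*I*√10 (r = (√(-40) + 125)*(-271) = (2*I*√10 + 125)*(-271) = (125 + 2*I*√10)*(-271) = -33875 - 542*I*√10 ≈ -33875.0 - 1714.0*I)
r + b = (-33875 - 542*I*√10) + 523647 = 489772 - 542*I*√10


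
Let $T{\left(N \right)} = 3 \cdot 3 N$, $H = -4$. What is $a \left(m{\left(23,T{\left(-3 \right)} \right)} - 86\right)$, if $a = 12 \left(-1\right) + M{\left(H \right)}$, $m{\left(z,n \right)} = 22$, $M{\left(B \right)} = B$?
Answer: $1024$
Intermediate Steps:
$T{\left(N \right)} = 9 N$
$a = -16$ ($a = 12 \left(-1\right) - 4 = -12 - 4 = -16$)
$a \left(m{\left(23,T{\left(-3 \right)} \right)} - 86\right) = - 16 \left(22 - 86\right) = \left(-16\right) \left(-64\right) = 1024$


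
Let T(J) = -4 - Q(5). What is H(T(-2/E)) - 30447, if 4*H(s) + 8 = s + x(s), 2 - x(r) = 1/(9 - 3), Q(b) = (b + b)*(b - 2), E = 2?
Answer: -730969/24 ≈ -30457.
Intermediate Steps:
Q(b) = 2*b*(-2 + b) (Q(b) = (2*b)*(-2 + b) = 2*b*(-2 + b))
x(r) = 11/6 (x(r) = 2 - 1/(9 - 3) = 2 - 1/6 = 2 - 1*⅙ = 2 - ⅙ = 11/6)
T(J) = -34 (T(J) = -4 - 2*5*(-2 + 5) = -4 - 2*5*3 = -4 - 1*30 = -4 - 30 = -34)
H(s) = -37/24 + s/4 (H(s) = -2 + (s + 11/6)/4 = -2 + (11/6 + s)/4 = -2 + (11/24 + s/4) = -37/24 + s/4)
H(T(-2/E)) - 30447 = (-37/24 + (¼)*(-34)) - 30447 = (-37/24 - 17/2) - 30447 = -241/24 - 30447 = -730969/24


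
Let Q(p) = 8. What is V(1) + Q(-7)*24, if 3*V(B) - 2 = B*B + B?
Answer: 580/3 ≈ 193.33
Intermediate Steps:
V(B) = 2/3 + B/3 + B**2/3 (V(B) = 2/3 + (B*B + B)/3 = 2/3 + (B**2 + B)/3 = 2/3 + (B + B**2)/3 = 2/3 + (B/3 + B**2/3) = 2/3 + B/3 + B**2/3)
V(1) + Q(-7)*24 = (2/3 + (1/3)*1 + (1/3)*1**2) + 8*24 = (2/3 + 1/3 + (1/3)*1) + 192 = (2/3 + 1/3 + 1/3) + 192 = 4/3 + 192 = 580/3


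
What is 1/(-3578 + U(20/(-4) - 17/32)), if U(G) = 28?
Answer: -1/3550 ≈ -0.00028169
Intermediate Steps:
1/(-3578 + U(20/(-4) - 17/32)) = 1/(-3578 + 28) = 1/(-3550) = -1/3550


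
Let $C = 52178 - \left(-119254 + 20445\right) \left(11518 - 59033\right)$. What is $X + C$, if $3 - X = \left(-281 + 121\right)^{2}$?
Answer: $-4694883054$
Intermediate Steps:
$X = -25597$ ($X = 3 - \left(-281 + 121\right)^{2} = 3 - \left(-160\right)^{2} = 3 - 25600 = -25597$)
$C = -4694857457$ ($C = 52178 - \left(-98809\right) \left(-47515\right) = 52178 - 4694909635 = -4694857457$)
$X + C = -25597 - 4694857457 = -4694883054$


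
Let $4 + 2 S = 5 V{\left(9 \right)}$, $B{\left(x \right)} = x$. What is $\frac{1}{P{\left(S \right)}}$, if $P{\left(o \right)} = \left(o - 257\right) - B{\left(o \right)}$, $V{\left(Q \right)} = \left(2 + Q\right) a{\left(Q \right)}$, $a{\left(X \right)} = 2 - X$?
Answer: $- \frac{1}{257} \approx -0.0038911$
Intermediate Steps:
$V{\left(Q \right)} = \left(2 + Q\right) \left(2 - Q\right)$
$S = - \frac{389}{2}$ ($S = -2 + \frac{5 \left(4 - 9^{2}\right)}{2} = -2 + \frac{5 \left(4 - 81\right)}{2} = -2 + \frac{5 \left(-77\right)}{2} = -2 + \frac{1}{2} \left(-385\right) = -2 - \frac{385}{2} = - \frac{389}{2} \approx -194.5$)
$P{\left(o \right)} = -257$ ($P{\left(o \right)} = \left(o - 257\right) - o = \left(-257 + o\right) - o = -257$)
$\frac{1}{P{\left(S \right)}} = \frac{1}{-257} = - \frac{1}{257}$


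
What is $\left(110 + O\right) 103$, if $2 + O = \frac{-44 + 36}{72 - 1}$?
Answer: $\frac{788980}{71} \approx 11112.0$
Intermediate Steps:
$O = - \frac{150}{71}$ ($O = -2 + \frac{-44 + 36}{72 - 1} = -2 - \frac{8}{71} = - \frac{150}{71} \approx -2.1127$)
$\left(110 + O\right) 103 = \left(110 - \frac{150}{71}\right) 103 = \frac{7660}{71} \cdot 103 = \frac{788980}{71}$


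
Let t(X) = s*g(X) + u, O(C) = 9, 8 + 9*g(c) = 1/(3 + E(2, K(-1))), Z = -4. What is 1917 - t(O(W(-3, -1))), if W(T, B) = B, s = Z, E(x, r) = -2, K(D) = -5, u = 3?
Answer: 17198/9 ≈ 1910.9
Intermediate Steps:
s = -4
g(c) = -7/9 (g(c) = -8/9 + 1/(9*(3 - 2)) = -8/9 + (1/9)/1 = -8/9 + (1/9)*1 = -8/9 + 1/9 = -7/9)
t(X) = 55/9 (t(X) = -4*(-7/9) + 3 = 28/9 + 3 = 55/9)
1917 - t(O(W(-3, -1))) = 1917 - 1*55/9 = 1917 - 55/9 = 17198/9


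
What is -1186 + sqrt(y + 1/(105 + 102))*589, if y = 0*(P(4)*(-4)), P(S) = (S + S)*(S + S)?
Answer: -1186 + 589*sqrt(23)/69 ≈ -1145.1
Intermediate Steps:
P(S) = 4*S**2 (P(S) = (2*S)*(2*S) = 4*S**2)
y = 0 (y = 0*((4*4**2)*(-4)) = 0*((4*16)*(-4)) = 0*(64*(-4)) = 0*(-256) = 0)
-1186 + sqrt(y + 1/(105 + 102))*589 = -1186 + sqrt(0 + 1/(105 + 102))*589 = -1186 + sqrt(0 + 1/207)*589 = -1186 + sqrt(1/207)*589 = -1186 + (sqrt(23)/69)*589 = -1186 + 589*sqrt(23)/69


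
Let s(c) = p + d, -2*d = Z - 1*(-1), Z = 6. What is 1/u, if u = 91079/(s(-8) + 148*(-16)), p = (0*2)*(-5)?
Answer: -4743/182158 ≈ -0.026038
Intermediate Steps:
d = -7/2 (d = -(6 - 1*(-1))/2 = -(6 + 1)/2 = -1/2*7 = -7/2 ≈ -3.5000)
p = 0 (p = 0*(-5) = 0)
s(c) = -7/2 (s(c) = 0 - 7/2 = -7/2)
u = -182158/4743 (u = 91079/(-7/2 + 148*(-16)) = 91079/(-7/2 - 2368) = 91079/(-4743/2) = 91079*(-2/4743) = -182158/4743 ≈ -38.406)
1/u = 1/(-182158/4743) = -4743/182158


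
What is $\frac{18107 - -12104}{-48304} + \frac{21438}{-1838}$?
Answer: $- \frac{545534485}{44391376} \approx -12.289$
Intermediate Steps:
$\frac{18107 - -12104}{-48304} + \frac{21438}{-1838} = \left(18107 + 12104\right) \left(- \frac{1}{48304}\right) + 21438 \left(- \frac{1}{1838}\right) = 30211 \left(- \frac{1}{48304}\right) - \frac{10719}{919} = - \frac{30211}{48304} - \frac{10719}{919} = - \frac{545534485}{44391376}$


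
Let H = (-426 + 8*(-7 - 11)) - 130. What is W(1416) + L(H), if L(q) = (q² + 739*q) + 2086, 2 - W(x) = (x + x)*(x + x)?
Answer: -8045436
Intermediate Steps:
W(x) = 2 - 4*x² (W(x) = 2 - (x + x)*(x + x) = 2 - 2*x*2*x = 2 - 4*x²)
H = -700 (H = (-426 + 8*(-18)) - 130 = (-426 - 144) - 130 = -570 - 130 = -700)
L(q) = 2086 + q² + 739*q
W(1416) + L(H) = (2 - 4*1416²) + (2086 + (-700)² + 739*(-700)) = (2 - 4*2005056) + (2086 + 490000 - 517300) = (2 - 8020224) - 25214 = -8020222 - 25214 = -8045436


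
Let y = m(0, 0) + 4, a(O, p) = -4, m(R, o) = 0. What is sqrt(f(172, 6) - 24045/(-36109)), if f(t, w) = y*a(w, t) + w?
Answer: I*sqrt(12170357905)/36109 ≈ 3.0552*I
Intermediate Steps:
y = 4 (y = 0 + 4 = 4)
f(t, w) = -16 + w (f(t, w) = 4*(-4) + w = -16 + w)
sqrt(f(172, 6) - 24045/(-36109)) = sqrt((-16 + 6) - 24045/(-36109)) = sqrt(-10 - 24045*(-1/36109)) = sqrt(-10 + 24045/36109) = sqrt(-337045/36109) = I*sqrt(12170357905)/36109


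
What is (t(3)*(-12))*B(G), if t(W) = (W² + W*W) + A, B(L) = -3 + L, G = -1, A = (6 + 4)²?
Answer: 5664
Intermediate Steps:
A = 100 (A = 10² = 100)
t(W) = 100 + 2*W² (t(W) = (W² + W*W) + 100 = (W² + W²) + 100 = 2*W² + 100 = 100 + 2*W²)
(t(3)*(-12))*B(G) = ((100 + 2*3²)*(-12))*(-3 - 1) = ((100 + 2*9)*(-12))*(-4) = ((100 + 18)*(-12))*(-4) = (118*(-12))*(-4) = -1416*(-4) = 5664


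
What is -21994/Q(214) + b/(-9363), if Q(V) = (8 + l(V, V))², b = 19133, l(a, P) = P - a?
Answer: -103577167/299616 ≈ -345.70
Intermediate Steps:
Q(V) = 64 (Q(V) = (8 + (V - V))² = (8 + 0)² = 8² = 64)
-21994/Q(214) + b/(-9363) = -21994/64 + 19133/(-9363) = -21994*1/64 + 19133*(-1/9363) = -10997/32 - 19133/9363 = -103577167/299616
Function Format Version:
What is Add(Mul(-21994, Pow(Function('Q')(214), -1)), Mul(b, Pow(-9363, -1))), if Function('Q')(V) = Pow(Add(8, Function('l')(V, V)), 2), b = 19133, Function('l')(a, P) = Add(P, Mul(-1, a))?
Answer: Rational(-103577167, 299616) ≈ -345.70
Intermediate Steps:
Function('Q')(V) = 64 (Function('Q')(V) = Pow(Add(8, Add(V, Mul(-1, V))), 2) = Pow(Add(8, 0), 2) = Pow(8, 2) = 64)
Add(Mul(-21994, Pow(Function('Q')(214), -1)), Mul(b, Pow(-9363, -1))) = Add(Mul(-21994, Pow(64, -1)), Mul(19133, Pow(-9363, -1))) = Add(Mul(-21994, Rational(1, 64)), Mul(19133, Rational(-1, 9363))) = Add(Rational(-10997, 32), Rational(-19133, 9363)) = Rational(-103577167, 299616)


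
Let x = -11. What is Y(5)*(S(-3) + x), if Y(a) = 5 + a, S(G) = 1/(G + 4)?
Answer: -100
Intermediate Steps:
S(G) = 1/(4 + G)
Y(5)*(S(-3) + x) = (5 + 5)*(1/(4 - 3) - 11) = 10*(1/1 - 11) = 10*(1 - 11) = 10*(-10) = -100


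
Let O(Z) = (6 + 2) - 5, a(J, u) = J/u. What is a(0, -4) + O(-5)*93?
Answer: 279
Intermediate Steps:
O(Z) = 3 (O(Z) = 8 - 5 = 3)
a(0, -4) + O(-5)*93 = 0/(-4) + 3*93 = 0*(-¼) + 279 = 0 + 279 = 279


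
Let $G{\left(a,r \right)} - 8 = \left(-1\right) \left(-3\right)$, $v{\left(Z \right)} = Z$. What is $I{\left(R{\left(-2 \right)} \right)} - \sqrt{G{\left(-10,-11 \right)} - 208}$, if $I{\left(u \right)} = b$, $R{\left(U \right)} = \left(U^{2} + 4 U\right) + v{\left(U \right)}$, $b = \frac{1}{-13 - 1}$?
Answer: $- \frac{1}{14} - i \sqrt{197} \approx -0.071429 - 14.036 i$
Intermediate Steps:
$G{\left(a,r \right)} = 11$ ($G{\left(a,r \right)} = 8 - -3 = 8 + 3 = 11$)
$b = - \frac{1}{14}$ ($b = \frac{1}{-14} = - \frac{1}{14} \approx -0.071429$)
$R{\left(U \right)} = U^{2} + 5 U$ ($R{\left(U \right)} = \left(U^{2} + 4 U\right) + U = U^{2} + 5 U$)
$I{\left(u \right)} = - \frac{1}{14}$
$I{\left(R{\left(-2 \right)} \right)} - \sqrt{G{\left(-10,-11 \right)} - 208} = - \frac{1}{14} - \sqrt{11 - 208} = - \frac{1}{14} - \sqrt{-197} = - \frac{1}{14} - i \sqrt{197}$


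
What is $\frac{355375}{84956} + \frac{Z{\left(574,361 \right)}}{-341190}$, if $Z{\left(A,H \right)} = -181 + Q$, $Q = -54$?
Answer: $\frac{12127036091}{2898613764} \approx 4.1837$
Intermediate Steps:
$Z{\left(A,H \right)} = -235$ ($Z{\left(A,H \right)} = -181 - 54 = -235$)
$\frac{355375}{84956} + \frac{Z{\left(574,361 \right)}}{-341190} = \frac{355375}{84956} - \frac{235}{-341190} = 355375 \cdot \frac{1}{84956} - - \frac{47}{68238} = \frac{355375}{84956} + \frac{47}{68238} = \frac{12127036091}{2898613764}$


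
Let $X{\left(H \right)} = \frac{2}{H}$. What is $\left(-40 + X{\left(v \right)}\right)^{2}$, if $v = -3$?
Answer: $\frac{14884}{9} \approx 1653.8$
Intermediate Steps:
$\left(-40 + X{\left(v \right)}\right)^{2} = \left(-40 + \frac{2}{-3}\right)^{2} = \left(-40 + 2 \left(- \frac{1}{3}\right)\right)^{2} = \left(-40 - \frac{2}{3}\right)^{2} = \left(- \frac{122}{3}\right)^{2} = \frac{14884}{9}$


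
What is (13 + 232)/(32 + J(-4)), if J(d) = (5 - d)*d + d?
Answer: -245/8 ≈ -30.625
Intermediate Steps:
J(d) = d + d*(5 - d) (J(d) = d*(5 - d) + d = d + d*(5 - d))
(13 + 232)/(32 + J(-4)) = (13 + 232)/(32 - 4*(6 - 1*(-4))) = 245/(32 - 4*(6 + 4)) = 245/(32 - 4*10) = 245/(32 - 40) = 245/(-8) = 245*(-⅛) = -245/8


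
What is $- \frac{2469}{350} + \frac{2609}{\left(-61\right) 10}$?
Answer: $- \frac{120962}{10675} \approx -11.331$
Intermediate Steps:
$- \frac{2469}{350} + \frac{2609}{\left(-61\right) 10} = \left(-2469\right) \frac{1}{350} + \frac{2609}{-610} = - \frac{2469}{350} + 2609 \left(- \frac{1}{610}\right) = - \frac{2469}{350} - \frac{2609}{610} = - \frac{120962}{10675}$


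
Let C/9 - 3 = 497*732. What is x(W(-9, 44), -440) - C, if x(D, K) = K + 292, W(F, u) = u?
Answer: -3274411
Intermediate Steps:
x(D, K) = 292 + K
C = 3274263 (C = 27 + 9*(497*732) = 27 + 9*363804 = 27 + 3274236 = 3274263)
x(W(-9, 44), -440) - C = (292 - 440) - 1*3274263 = -148 - 3274263 = -3274411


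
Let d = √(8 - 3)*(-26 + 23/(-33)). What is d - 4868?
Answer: -4868 - 881*√5/33 ≈ -4927.7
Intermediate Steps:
d = -881*√5/33 (d = √5*(-26 + 23*(-1/33)) = √5*(-26 - 23/33) = √5*(-881/33) = -881*√5/33 ≈ -59.696)
d - 4868 = -881*√5/33 - 4868 = -4868 - 881*√5/33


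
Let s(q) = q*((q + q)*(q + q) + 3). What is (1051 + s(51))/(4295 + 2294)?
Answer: 531808/6589 ≈ 80.711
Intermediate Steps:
s(q) = q*(3 + 4*q²) (s(q) = q*((2*q)*(2*q) + 3) = q*(4*q² + 3) = q*(3 + 4*q²))
(1051 + s(51))/(4295 + 2294) = (1051 + 51*(3 + 4*51²))/(4295 + 2294) = (1051 + 51*(3 + 4*2601))/6589 = (1051 + 51*(3 + 10404))*(1/6589) = (1051 + 51*10407)*(1/6589) = (1051 + 530757)*(1/6589) = 531808*(1/6589) = 531808/6589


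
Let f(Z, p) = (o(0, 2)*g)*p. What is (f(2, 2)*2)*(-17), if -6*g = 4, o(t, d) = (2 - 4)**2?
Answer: 544/3 ≈ 181.33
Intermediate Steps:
o(t, d) = 4 (o(t, d) = (-2)**2 = 4)
g = -2/3 (g = -1/6*4 = -2/3 ≈ -0.66667)
f(Z, p) = -8*p/3 (f(Z, p) = (4*(-2/3))*p = -8*p/3)
(f(2, 2)*2)*(-17) = (-8/3*2*2)*(-17) = -16/3*2*(-17) = -32/3*(-17) = 544/3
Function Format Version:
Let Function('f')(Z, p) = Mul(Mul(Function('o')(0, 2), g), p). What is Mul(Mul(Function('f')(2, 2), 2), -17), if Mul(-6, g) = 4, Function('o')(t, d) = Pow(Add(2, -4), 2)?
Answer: Rational(544, 3) ≈ 181.33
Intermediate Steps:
Function('o')(t, d) = 4 (Function('o')(t, d) = Pow(-2, 2) = 4)
g = Rational(-2, 3) (g = Mul(Rational(-1, 6), 4) = Rational(-2, 3) ≈ -0.66667)
Function('f')(Z, p) = Mul(Rational(-8, 3), p) (Function('f')(Z, p) = Mul(Mul(4, Rational(-2, 3)), p) = Mul(Rational(-8, 3), p))
Mul(Mul(Function('f')(2, 2), 2), -17) = Mul(Mul(Mul(Rational(-8, 3), 2), 2), -17) = Mul(Mul(Rational(-16, 3), 2), -17) = Mul(Rational(-32, 3), -17) = Rational(544, 3)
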